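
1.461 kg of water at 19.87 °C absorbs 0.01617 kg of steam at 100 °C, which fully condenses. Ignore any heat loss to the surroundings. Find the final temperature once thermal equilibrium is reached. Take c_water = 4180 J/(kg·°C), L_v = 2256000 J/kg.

T_f ≈ 26.7 °C

Sum of m c ΔT and latent-heat terms is zero:
condense steam: −0.01617·2256000 = −36480
  condensed water 100 °C→T: 67.59(T − 100)
  original water: 6107(T − 19.87)
6174.6 T = 36480 + 6759.1 + 121346 = 164584
T ≈ 26.66 °C, under the boiling point, so the assumption holds.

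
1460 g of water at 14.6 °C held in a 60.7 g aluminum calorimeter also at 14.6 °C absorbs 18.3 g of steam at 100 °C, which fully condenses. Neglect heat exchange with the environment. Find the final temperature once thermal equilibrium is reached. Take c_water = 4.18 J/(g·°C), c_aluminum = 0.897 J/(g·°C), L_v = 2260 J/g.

T_f ≈ 22.3 °C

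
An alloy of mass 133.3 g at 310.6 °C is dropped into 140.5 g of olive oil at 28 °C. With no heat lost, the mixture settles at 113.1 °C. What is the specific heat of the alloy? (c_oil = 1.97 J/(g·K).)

m_s c (T_s − T_f) = m_oil c_oil (T_f − T_0):
133.3×c×(310.6 − 113.1) = 140.5×1.97×(113.1 − 28)
26327 c = 23554  ⇒  c ≈ 0.8947 J/(g·K)

c ≈ 0.895 J/(g·K)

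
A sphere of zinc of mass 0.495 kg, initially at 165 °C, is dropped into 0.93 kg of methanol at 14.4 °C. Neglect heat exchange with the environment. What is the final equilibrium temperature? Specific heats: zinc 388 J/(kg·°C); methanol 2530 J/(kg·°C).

T_f ≈ 25.8 °C

|Q_zinc| = |Q_methanol|:
0.495·388·(165 − T) = 0.93·2530·(T − 14.4)
192.06(165 − T) = 2352.9(T − 14.4)
2545 T = 65572  ⇒  T ≈ 25.77 °C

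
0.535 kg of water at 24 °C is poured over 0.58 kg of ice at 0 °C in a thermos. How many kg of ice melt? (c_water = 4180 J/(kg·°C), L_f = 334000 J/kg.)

Cooling the water to 0 °C releases 0.535·4180·24 = 53671 J.
Fully melting the ice requires m_ice L_f = 0.58·334000 = 193720 J.
That's not enough to melt it all — equilibrium is at 0 °C with ice remaining.
m_melt = 53671 / L_f = 0.1607 kg.

m_melted ≈ 0.161 kg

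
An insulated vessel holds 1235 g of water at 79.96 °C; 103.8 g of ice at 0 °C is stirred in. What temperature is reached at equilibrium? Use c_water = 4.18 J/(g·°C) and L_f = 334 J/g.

Energy balance with sensible and latent terms:
melt ice: 103.8×334 = 34669
  meltwater 0→T: 103.8×4.18×T = 433.88 T
  water: 5162.3(T − 79.96)
5596.2 T = 412778 − 34669 = 378108
T ≈ 67.57 °C. Since T > 0 °C, the all-ice-melts assumption holds.

T_f ≈ 67.6 °C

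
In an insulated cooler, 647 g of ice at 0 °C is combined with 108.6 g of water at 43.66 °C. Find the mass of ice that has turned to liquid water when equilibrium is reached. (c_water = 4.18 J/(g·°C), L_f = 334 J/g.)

Heat available from the water dropping to 0 °C: 108.6×4.18×43.66 = 19819 J.
To melt every bit of ice: 647×334 = 216098 J.
19819 J < 216098 J, so only part of the ice melts and the system sits at 0 °C.
m_melt = 19819 / L_f = 59.34 g.

m_melted ≈ 59.3 g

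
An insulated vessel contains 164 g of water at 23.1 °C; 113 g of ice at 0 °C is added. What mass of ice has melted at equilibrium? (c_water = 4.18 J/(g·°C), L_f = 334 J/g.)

m_melted ≈ 47.4 g

Water can give up m c ΔT = 164·4.18·23.1 = 15836 J before reaching 0 °C.
Melting all 113 g of ice would need 113·334 = 37742 J.
That's not enough to melt it all — equilibrium is at 0 °C with ice remaining.
m_melted·334 = 15836  ⇒  m_melted ≈ 47.41 g.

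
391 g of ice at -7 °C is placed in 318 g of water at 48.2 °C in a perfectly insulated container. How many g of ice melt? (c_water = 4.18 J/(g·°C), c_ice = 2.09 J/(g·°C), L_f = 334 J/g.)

Water can give up m c ΔT = 318×4.18×48.2 = 64069 J before reaching 0 °C.
Warming the ice to 0 °C takes 391×2.09×7 = 5720.3 J, leaving 58349 J for melting.
Melting all 391 g of ice would need 391×334 = 130594 J.
58349 J < 130594 J, so only part of the ice melts and the system sits at 0 °C.
Mass melted = 58349/334 ≈ 174.7 g.

m_melted ≈ 175 g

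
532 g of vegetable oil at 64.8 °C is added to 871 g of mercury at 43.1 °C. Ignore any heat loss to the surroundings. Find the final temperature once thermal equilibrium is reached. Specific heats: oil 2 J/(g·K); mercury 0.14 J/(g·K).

T_f ≈ 62.6 °C

Setting the total heat transfer to zero:
532·2·(T − 64.8) + 871·0.14·(T − 43.1) = 0
(1064 + 121.94) T = 1064·64.8 + 121.94·43.1
T = 74203 / 1185.9 = 62.6 °C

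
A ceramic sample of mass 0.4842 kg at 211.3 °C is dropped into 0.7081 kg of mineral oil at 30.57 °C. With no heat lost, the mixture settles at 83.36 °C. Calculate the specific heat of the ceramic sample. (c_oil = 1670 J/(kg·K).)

c ≈ 1010 J/(kg·K)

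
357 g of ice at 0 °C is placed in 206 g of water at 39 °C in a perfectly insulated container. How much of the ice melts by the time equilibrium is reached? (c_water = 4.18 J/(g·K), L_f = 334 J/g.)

m_melted ≈ 101 g

Heat available from the water dropping to 0 °C: 206×4.18×39 = 33582 J.
Melting all 357 g of ice would need 357×334 = 119238 J.
That's not enough to melt it all — equilibrium is at 0 °C with ice remaining.
m_melt = 33582 / L_f = 100.5 g.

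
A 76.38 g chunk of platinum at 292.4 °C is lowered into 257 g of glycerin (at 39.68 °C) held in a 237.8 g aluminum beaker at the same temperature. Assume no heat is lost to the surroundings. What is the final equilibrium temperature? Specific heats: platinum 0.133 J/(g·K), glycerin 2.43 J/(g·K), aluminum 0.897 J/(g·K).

T_f ≈ 42.7 °C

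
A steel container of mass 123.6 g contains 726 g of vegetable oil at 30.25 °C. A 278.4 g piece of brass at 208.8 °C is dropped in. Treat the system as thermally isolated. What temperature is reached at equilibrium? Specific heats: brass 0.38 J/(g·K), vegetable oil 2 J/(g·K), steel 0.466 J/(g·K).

Conservation of energy gives ΣQ = 0:
278.4*0.38*(T − 208.8) + 726*2*(T − 30.25) + 123.6*0.466*(T − 30.25) = 0
105.79(T − 208.8) + 1452(T − 30.25) + 57.6(T − 30.25) = 0
(105.79 + 1452 + 57.6) T = 105.79*208.8 + 1452*30.25 + 57.6*30.25
T ≈ 41.94 °C

T_f ≈ 41.9 °C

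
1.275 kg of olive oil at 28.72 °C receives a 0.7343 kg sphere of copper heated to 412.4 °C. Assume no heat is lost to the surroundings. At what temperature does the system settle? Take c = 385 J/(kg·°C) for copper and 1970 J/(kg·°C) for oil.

T_f ≈ 67.5 °C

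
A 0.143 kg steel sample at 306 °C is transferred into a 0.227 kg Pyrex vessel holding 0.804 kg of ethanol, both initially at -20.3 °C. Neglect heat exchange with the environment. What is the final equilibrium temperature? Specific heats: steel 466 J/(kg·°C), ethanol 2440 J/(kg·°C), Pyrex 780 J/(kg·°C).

T_f ≈ -10.4 °C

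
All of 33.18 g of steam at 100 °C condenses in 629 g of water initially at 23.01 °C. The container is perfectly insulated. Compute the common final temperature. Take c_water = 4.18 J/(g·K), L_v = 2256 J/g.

T_f ≈ 53.9 °C

Sum of m c ΔT and latent-heat terms is zero:
steam→water at 100 °C releases m L_v = 33.18·2256 = 74854
  condensed water 100 °C→T: 138.69(T − 100)
  water warms: 629·4.18·(T − 23.01) = 2629.2(T − 23.01)
2767.9 T = 74854 + 13869 + 60498 = 149222
T ≈ 53.91 °C, under the boiling point, so the assumption holds.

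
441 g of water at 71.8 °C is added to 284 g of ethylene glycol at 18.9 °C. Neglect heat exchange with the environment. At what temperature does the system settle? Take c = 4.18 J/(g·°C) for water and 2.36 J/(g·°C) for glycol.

T_f ≈ 57.7 °C

|Q_water| = |Q_glycol|:
441×4.18×(71.8 − T) = 284×2.36×(T − 18.9)
1843.4(71.8 − T) = 670.24(T − 18.9)
2513.6 T = 145022  ⇒  T ≈ 57.69 °C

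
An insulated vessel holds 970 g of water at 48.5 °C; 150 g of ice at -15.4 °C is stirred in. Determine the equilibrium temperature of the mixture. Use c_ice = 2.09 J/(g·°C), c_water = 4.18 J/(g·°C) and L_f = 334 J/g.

T_f ≈ 30.3 °C

Let T be the final temperature. ΣQ_i = 0:
ice -15.4→0 °C: 150×2.09×15.4 = 4827.9
  latent heat to melt: 150×334 = 50100
  meltwater 0→T: 150×4.18×T = 627 T
  water: 4054.6(T − 48.5)
4681.6 T = 196648 − 54928 = 141720
T ≈ 30.27 °C. Since T > 0 °C, the all-ice-melts assumption holds.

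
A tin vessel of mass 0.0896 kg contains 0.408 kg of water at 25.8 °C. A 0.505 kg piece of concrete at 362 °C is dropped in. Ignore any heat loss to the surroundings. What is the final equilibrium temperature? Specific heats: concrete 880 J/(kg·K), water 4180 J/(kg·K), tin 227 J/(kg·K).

T_f ≈ 94.6 °C

T_f = Σ m_i c_i T_i / Σ m_i c_i:
T_f = (444.4·362 + 1705.4·25.8 + 20.34·25.8) / (444.4 + 1705.4 + 20.34)
    = 205398 / 2170.2 ≈ 94.65 °C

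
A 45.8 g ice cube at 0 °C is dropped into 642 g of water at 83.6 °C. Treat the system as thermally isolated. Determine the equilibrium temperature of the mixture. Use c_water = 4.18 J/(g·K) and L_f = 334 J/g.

T_f ≈ 72.7 °C

Heat gained plus heat lost sum to zero:
latent heat to melt: 45.8×334 = 15297
  warm the meltwater: 191.44 T
  water: 2683.6(T − 83.6)
2875 T = 224346 − 15297 = 209048
T ≈ 72.71 °C (positive, so assuming full melt was valid).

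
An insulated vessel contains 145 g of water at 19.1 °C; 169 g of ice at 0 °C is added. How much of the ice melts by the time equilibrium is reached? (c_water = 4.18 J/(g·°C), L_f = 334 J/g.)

m_melted ≈ 34.7 g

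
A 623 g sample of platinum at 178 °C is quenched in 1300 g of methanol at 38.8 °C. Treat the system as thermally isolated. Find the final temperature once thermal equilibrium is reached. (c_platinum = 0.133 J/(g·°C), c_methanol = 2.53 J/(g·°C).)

T_f ≈ 42.2 °C

Energy conservation, ΣQ = 0:
623·0.133·(T − 178) + 1300·2.53·(T − 38.8) = 0
82.86(T − 178) + 3289(T − 38.8) = 0
(82.86 + 3289) T = 82.86·178 + 3289·38.8
T = 142362/3371.9 ≈ 42.22 °C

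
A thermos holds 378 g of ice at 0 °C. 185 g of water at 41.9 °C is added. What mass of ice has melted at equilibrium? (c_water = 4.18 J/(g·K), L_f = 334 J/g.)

m_melted ≈ 97 g

Water can give up m c ΔT = 185·4.18·41.9 = 32401 J before reaching 0 °C.
To melt every bit of ice: 378·334 = 126252 J.
Since 32401 < 126252 J, not all the ice melts; equilibrium is at 0 °C.
Mass melted = 32401/334 ≈ 97.01 g.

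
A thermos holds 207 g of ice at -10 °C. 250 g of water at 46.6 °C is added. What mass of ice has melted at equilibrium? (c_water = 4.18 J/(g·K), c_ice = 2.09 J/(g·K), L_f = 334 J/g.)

Cooling the water to 0 °C releases 250×4.18×46.6 = 48697 J.
Warming the ice to 0 °C takes 207×2.09×10 = 4326.3 J, leaving 44371 J for melting.
Melting all 207 g of ice would need 207×334 = 69138 J.
44371 J < 69138 J, so only part of the ice melts and the system sits at 0 °C.
Mass melted = 44371/334 ≈ 132.8 g.

m_melted ≈ 133 g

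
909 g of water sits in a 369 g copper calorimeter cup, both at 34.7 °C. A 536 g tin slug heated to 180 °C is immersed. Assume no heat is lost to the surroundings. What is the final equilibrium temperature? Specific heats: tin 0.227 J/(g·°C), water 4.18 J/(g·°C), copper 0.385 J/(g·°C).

T_f ≈ 39.1 °C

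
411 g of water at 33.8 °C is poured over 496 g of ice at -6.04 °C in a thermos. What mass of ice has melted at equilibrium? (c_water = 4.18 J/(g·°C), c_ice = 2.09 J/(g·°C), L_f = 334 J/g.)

m_melted ≈ 155 g

Heat available from the water dropping to 0 °C: 411·4.18·33.8 = 58068 J.
Of that, 496·2.09·6.04 = 6261.3 J goes to bring the ice to 0 °C, leaving 51806 J.
Fully melting the ice requires m_ice L_f = 496·334 = 165664 J.
51806 J < 165664 J, so only part of the ice melts and the system sits at 0 °C.
m_melt = 51806 / L_f = 155.1 g.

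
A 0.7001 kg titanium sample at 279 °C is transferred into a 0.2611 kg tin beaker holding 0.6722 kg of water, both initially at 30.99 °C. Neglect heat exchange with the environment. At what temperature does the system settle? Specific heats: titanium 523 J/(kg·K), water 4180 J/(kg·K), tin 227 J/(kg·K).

Taking heat into each body as positive, Σ m c ΔT = 0:
0.7001*523*(T − 279) + 0.6722*4180*(T − 30.99) + 0.2611*227*(T − 30.99) = 0
366.15(T − 279) + 2809.8(T − 30.99) + 59.27(T − 30.99) = 0
(366.15 + 2809.8 + 59.27) T = 366.15*279 + 2809.8*30.99 + 59.27*30.99
T ≈ 59.06 °C

T_f ≈ 59.1 °C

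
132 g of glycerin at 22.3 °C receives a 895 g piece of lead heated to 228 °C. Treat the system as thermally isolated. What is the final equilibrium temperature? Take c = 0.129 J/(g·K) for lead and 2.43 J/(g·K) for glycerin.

|Q_lead| = |Q_glycerin|:
895*0.129*(228 − T) = 132*2.43*(T − 22.3)
115.45(228 − T) = 320.76(T − 22.3)
436.22 T = 33477  ⇒  T ≈ 76.74 °C

T_f ≈ 76.7 °C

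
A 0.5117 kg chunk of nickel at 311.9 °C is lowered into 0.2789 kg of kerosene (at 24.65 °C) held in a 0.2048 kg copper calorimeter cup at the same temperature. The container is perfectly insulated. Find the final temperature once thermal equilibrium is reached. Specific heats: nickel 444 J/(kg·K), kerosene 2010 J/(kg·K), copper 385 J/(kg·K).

Net heat exchanged in the isolated system is zero:
0.5117·444·(T − 311.9) + 0.2789·2010·(T − 24.65) + 0.2048·385·(T − 24.65) = 0
227.19(T − 311.9) + 560.59(T − 24.65) + 78.85(T − 24.65) = 0
(227.19 + 560.59 + 78.85) T = 227.19·311.9 + 560.59·24.65 + 78.85·24.65
T ≈ 99.95 °C

T_f ≈ 100.0 °C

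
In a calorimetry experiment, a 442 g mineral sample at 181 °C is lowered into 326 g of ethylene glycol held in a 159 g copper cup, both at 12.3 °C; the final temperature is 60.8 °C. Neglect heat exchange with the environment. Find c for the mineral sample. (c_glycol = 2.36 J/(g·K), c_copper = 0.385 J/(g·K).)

Energy conservation, ΣQ = 0:
442×c×(60.8 − 181) + 326×2.36×(60.8 − 12.3) + 159×0.385×(60.8 − 12.3) = 0
-53128 c = -40283
c = -40283/-53128 ≈ 0.7582 J/(g·K)

c ≈ 0.758 J/(g·K)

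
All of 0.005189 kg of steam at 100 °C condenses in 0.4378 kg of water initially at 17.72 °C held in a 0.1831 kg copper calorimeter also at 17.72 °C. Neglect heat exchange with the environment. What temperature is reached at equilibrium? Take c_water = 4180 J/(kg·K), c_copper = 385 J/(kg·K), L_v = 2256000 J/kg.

Taking heat into each body as positive, Σ m c ΔT = 0:
condense steam: −0.005189·2256000 = −11706; condensate cools 100→T: 0.005189·4180·(T − 100) = 21.69(T − 100); original water: 1830(T − 17.72); copper cup: 0.1831·385·(T − 17.72) = 70.49(T − 17.72)
1922.2 T = 11706 + 2169 + 33677 = 47552
T ≈ 24.74 °C — below 100 °C, confirming all the steam condensed.

T_f ≈ 24.7 °C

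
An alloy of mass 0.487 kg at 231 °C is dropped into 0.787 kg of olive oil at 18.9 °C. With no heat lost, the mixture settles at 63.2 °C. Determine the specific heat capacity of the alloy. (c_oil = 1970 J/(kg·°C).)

c ≈ 840 J/(kg·°C)

Conservation of energy gives ΣQ = 0:
0.487·c·(63.2 − 231) + 0.787·1970·(63.2 − 18.9) = 0
-81.72 c = -68682
c = -68682/-81.72 ≈ 840.5 J/(kg·°C)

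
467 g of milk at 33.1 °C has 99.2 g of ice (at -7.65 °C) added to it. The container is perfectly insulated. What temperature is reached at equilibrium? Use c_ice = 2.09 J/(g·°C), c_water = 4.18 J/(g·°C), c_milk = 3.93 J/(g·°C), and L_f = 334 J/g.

T_f ≈ 11.6 °C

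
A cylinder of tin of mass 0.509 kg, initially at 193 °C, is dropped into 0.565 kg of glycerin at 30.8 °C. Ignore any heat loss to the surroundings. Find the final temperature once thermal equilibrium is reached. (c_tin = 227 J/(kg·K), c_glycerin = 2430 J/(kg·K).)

T_f is the heat-capacity-weighted average of the initial temperatures:
T_f = (115.54*193 + 1372.9*30.8) / (115.54 + 1372.9)
    = 64587 / 1488.5 ≈ 43.39 °C

T_f ≈ 43.4 °C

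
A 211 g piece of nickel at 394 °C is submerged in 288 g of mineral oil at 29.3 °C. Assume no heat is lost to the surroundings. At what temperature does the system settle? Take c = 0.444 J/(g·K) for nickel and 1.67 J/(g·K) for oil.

T_f ≈ 88.8 °C

Taking heat into each body as positive, Σ m c ΔT = 0:
211·0.444·(T − 394) + 288·1.67·(T − 29.3) = 0
(93.68 + 480.96) T = 93.68·394 + 480.96·29.3
T = 51004/574.64 ≈ 88.76 °C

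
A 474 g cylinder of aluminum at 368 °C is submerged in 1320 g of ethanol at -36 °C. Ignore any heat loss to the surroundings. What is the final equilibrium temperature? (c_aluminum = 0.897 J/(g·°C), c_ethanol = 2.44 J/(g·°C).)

T_f ≈ 11.1 °C

Set heat shed by the hot body equal to heat absorbed by the cold body:
474×0.897×(368 − T) = 1320×2.44×(T − (-36))
425.18(368 − T) = 3220.8(T − (-36))
3646 T = 40517  ⇒  T ≈ 11.11 °C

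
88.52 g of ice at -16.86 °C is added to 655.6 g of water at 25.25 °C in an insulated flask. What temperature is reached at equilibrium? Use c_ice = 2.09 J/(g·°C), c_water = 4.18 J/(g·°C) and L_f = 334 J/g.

Heat gained plus heat lost sum to zero:
warm ice to 0 °C: 88.52·2.09·(0 − (-16.86)) = 3119.2; fusion: m_ice L_f = 88.52·334 = 29566; meltwater 0→T: 88.52·4.18·T = 370.01 T; water: 2740.4(T − 25.25)
3110.4 T = 69195 − 32685 = 36510
T ≈ 11.74 °C (positive, so assuming full melt was valid).

T_f ≈ 11.7 °C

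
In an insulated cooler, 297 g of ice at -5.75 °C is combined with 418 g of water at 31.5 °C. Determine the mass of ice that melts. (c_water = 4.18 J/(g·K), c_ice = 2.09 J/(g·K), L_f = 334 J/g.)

m_melted ≈ 154 g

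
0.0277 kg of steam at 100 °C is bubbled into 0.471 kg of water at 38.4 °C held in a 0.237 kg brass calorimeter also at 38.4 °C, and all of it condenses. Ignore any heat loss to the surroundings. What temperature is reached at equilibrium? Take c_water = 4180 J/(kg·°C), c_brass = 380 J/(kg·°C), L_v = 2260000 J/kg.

Energy conservation, ΣQ = 0:
latent heat released on condensation: 0.0277·2260000 = 62602; condensed water 100 °C→T: 115.79(T − 100); water warms: 0.471·4180·(T − 38.4) = 1968.8(T − 38.4); brass cup: 0.237·380·(T − 38.4) = 90.06(T − 38.4)
2174.6 T = 62602 + 11579 + 79059 = 153240
T ≈ 70.47 °C, under the boiling point, so the assumption holds.

T_f ≈ 70.5 °C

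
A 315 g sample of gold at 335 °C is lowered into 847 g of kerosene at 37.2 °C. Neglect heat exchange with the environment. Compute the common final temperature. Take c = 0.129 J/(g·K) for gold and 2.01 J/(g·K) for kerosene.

Let T be the final temperature. ΣQ_i = 0:
315×0.129×(T − 335) + 847×2.01×(T − 37.2) = 0
40.63(T − 335) + 1702.5(T − 37.2) = 0
(40.63 + 1702.5) T = 40.63×335 + 1702.5×37.2
T = 76945/1743.1 ≈ 44.14 °C

T_f ≈ 44.1 °C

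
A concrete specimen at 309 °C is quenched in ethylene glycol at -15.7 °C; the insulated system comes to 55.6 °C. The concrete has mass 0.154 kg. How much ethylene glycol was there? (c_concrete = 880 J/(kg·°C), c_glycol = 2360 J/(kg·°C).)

Heat lost by the concrete = heat gained by the glycol:
0.154×880×(309 − 55.6) = m×2360×(55.6 − (-15.7))
168268 m = 34341  ⇒  m ≈ 0.2041 kg

m ≈ 0.204 kg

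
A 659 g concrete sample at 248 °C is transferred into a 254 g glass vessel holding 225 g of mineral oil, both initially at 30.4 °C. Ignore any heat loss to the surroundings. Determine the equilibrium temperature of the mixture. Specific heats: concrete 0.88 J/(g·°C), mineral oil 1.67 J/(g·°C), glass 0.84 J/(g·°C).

T_f ≈ 138.3 °C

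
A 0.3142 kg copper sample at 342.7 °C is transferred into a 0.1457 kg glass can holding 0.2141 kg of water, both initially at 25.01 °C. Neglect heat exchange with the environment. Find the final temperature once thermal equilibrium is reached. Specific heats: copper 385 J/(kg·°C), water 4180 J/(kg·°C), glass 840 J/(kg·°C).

T_f ≈ 58.8 °C

Heat gained plus heat lost sum to zero:
0.3142*385*(T − 342.7) + 0.2141*4180*(T − 25.01) + 0.1457*840*(T − 25.01) = 0
(120.97 + 894.94 + 122.39) T = 120.97*342.7 + 894.94*25.01 + 122.39*25.01
T = 66899/1138.3 ≈ 58.77 °C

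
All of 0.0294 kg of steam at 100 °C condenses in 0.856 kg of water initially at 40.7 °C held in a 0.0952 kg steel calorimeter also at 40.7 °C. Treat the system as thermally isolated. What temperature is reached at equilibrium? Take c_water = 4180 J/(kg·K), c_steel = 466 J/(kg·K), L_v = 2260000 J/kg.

Let T be the final temperature. ΣQ_i = 0:
steam→water at 100 °C releases m L_v = 0.0294×2260000 = 66444; condensed water 100 °C→T: 122.89(T − 100); water warms: 0.856×4180×(T − 40.7) = 3578.1(T − 40.7); steel cup: 0.0952×466×(T − 40.7) = 44.36(T − 40.7)
3745.3 T = 66444 + 12289 + 147433 = 226167
T ≈ 60.39 °C, under the boiling point, so the assumption holds.

T_f ≈ 60.4 °C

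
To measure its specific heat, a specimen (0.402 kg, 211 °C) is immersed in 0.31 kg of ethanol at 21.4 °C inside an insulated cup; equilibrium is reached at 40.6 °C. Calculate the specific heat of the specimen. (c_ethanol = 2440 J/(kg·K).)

c ≈ 212 J/(kg·K)

m_s c (T_s − T_f) = m_ethanol c_ethanol (T_f − T_0):
0.402·c·(211 − 40.6) = 0.31·2440·(40.6 − 21.4)
68.5 c = 14523  ⇒  c ≈ 212 J/(kg·K)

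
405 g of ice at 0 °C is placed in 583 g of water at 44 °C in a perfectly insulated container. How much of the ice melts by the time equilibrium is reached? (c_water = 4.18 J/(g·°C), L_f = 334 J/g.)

m_melted ≈ 321 g

Water can give up m c ΔT = 583·4.18·44 = 107225 J before reaching 0 °C.
Melting all 405 g of ice would need 405·334 = 135270 J.
107225 J < 135270 J, so only part of the ice melts and the system sits at 0 °C.
m_melt = 107225 / L_f = 321 g.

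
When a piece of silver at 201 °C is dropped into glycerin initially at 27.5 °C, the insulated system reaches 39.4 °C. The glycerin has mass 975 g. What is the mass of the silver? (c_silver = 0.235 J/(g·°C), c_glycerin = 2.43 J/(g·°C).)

Energy conservation, ΣQ = 0:
m×0.235×(39.4 − 201) + 975×2.43×(39.4 − 27.5) = 0
-37.98 m = -28194
m = -28194/-37.98 ≈ 742.4 g

m ≈ 742 g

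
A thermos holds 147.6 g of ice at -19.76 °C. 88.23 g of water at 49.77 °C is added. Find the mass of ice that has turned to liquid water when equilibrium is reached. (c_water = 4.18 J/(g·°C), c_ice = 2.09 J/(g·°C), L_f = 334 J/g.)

Cooling the water to 0 °C releases 88.23×4.18×49.77 = 18355 J.
Warming the ice to 0 °C takes 147.6×2.09×19.76 = 6095.6 J, leaving 12260 J for melting.
To melt every bit of ice: 147.6×334 = 49298 J.
Since 12260 < 49298 J, not all the ice melts; equilibrium is at 0 °C.
m_melted×334 = 12260  ⇒  m_melted ≈ 36.71 g.

m_melted ≈ 36.7 g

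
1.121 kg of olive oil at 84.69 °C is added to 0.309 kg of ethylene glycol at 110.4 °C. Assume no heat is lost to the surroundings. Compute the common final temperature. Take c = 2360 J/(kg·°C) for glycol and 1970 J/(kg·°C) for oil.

Conservation of energy gives ΣQ = 0:
0.309×2360×(T − 110.4) + 1.121×1970×(T − 84.69) = 0
729.24(T − 110.4) + 2208.4(T − 84.69) = 0
2937.6 T = 267535
T = 267535 / 2937.6 = 91.1 °C

T_f ≈ 91.1 °C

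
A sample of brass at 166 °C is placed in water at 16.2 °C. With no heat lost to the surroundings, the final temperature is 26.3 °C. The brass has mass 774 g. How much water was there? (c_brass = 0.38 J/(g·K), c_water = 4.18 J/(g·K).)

Heat lost by the brass = heat gained by the water:
774×0.38×(166 − 26.3) = m×4.18×(26.3 − 16.2)
42.22 m = 41089  ⇒  m ≈ 973.2 g

m ≈ 973 g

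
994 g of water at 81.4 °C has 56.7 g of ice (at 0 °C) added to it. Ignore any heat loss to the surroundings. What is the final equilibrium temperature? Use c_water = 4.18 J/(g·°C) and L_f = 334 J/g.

T_f ≈ 72.7 °C

Energy balance with sensible and latent terms:
melt ice: 56.7·334 = 18938
  warm the meltwater: 237.01 T
  water: 4154.9(T − 81.4)
4391.9 T = 338210 − 18938 = 319273
T ≈ 72.70 °C (positive, so assuming full melt was valid).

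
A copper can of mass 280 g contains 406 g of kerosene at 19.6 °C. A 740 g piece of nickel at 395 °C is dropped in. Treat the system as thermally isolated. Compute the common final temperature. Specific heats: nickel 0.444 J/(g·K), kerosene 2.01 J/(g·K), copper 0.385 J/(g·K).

T_f ≈ 118.1 °C

Heat gained plus heat lost sum to zero:
740×0.444×(T − 395) + 406×2.01×(T − 19.6) + 280×0.385×(T − 19.6) = 0
(328.56 + 816.06 + 107.8) T = 328.56×395 + 816.06×19.6 + 107.8×19.6
T = 147889/1252.4 ≈ 118.08 °C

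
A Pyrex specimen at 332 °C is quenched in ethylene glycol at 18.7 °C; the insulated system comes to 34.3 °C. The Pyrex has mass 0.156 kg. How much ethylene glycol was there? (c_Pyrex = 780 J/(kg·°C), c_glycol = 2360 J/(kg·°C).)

|Q_Pyrex| = |Q_glycol|:
0.156·780·(332 − 34.3) = m·2360·(34.3 − 18.7)
36816 m = 36224  ⇒  m ≈ 0.9839 kg

m ≈ 0.984 kg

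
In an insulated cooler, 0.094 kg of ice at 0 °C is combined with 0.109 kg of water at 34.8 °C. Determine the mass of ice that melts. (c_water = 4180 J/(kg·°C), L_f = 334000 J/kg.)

Heat available from the water dropping to 0 °C: 0.109·4180·34.8 = 15856 J.
To melt every bit of ice: 0.094·334000 = 31396 J.
That's not enough to melt it all — equilibrium is at 0 °C with ice remaining.
m_melted·334000 = 15856  ⇒  m_melted ≈ 0.04747 kg.

m_melted ≈ 0.0475 kg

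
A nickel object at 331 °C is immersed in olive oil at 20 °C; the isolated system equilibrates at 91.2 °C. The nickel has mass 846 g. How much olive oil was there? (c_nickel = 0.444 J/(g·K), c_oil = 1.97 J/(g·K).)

Conservation of energy gives ΣQ = 0:
846×0.444×(91.2 − 331) + m×1.97×(91.2 − 20) = 0
140.26 m = 90075
m = 90075/140.26 ≈ 642.2 g

m ≈ 642 g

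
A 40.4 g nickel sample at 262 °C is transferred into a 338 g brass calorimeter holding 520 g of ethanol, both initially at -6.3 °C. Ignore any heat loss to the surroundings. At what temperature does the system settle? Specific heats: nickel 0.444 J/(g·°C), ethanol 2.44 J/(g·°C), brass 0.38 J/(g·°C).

T_f ≈ -2.9 °C

Energy conservation, ΣQ = 0:
40.4·0.444·(T − 262) + 520·2.44·(T − (-6.3)) + 338·0.38·(T − (-6.3)) = 0
17.94(T − 262) + 1268.8(T − (-6.3)) + 128.44(T − (-6.3)) = 0
1415.2 T = -4103
T = -4103 / 1415.2 = -2.9 °C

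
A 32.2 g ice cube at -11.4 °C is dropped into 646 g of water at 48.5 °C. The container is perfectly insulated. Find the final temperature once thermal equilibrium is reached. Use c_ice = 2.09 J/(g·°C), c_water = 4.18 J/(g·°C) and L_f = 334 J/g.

T_f ≈ 42.1 °C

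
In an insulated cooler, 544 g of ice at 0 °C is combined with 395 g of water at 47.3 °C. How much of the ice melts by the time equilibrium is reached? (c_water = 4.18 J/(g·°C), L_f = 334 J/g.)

m_melted ≈ 234 g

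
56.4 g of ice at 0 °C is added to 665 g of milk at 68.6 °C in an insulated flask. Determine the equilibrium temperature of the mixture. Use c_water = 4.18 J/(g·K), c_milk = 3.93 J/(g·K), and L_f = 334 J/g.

Setting the total heat transfer to zero:
melt ice: 56.4·334 = 18838; warm the meltwater: 235.75 T; milk cools: 665·3.93·(T − 68.6) = 2613.5(T − 68.6)
2849.2 T = 179283 − 18838 = 160445
T ≈ 56.31 °C. Since T > 0 °C, the all-ice-melts assumption holds.

T_f ≈ 56.3 °C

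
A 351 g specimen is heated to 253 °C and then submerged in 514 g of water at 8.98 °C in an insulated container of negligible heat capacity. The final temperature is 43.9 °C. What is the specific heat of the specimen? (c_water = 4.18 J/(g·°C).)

Heat gained plus heat lost sum to zero:
351×c×(43.9 − 253) + 514×4.18×(43.9 − 8.98) = 0
-73394 c = -75026
c = -75026/-73394 ≈ 1.022 J/(g·°C)

c ≈ 1.02 J/(g·°C)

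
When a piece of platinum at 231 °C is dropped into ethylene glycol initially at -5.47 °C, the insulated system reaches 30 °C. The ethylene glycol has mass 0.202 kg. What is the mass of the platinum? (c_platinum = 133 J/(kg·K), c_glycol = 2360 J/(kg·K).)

|Q_platinum| = |Q_glycol|:
m×133×(231 − 30) = 0.202×2360×(30 − (-5.47))
26733 m = 16909  ⇒  m ≈ 0.6325 kg

m ≈ 0.633 kg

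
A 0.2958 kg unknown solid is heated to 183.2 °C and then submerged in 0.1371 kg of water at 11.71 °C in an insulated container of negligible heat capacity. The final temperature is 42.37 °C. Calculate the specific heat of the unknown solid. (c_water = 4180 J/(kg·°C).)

c ≈ 422 J/(kg·°C)

Heat lost by the unknown solid = heat gained by the water:
0.2958·c·(183.2 − 42.37) = 0.1371·4180·(42.37 − 11.71)
41.66 c = 17571  ⇒  c ≈ 421.8 J/(kg·°C)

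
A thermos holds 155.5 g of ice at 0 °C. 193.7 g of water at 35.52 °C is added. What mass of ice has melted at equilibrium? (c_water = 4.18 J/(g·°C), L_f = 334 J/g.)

Heat available from the water dropping to 0 °C: 193.7·4.18·35.52 = 28759 J.
Melting all 155.5 g of ice would need 155.5·334 = 51937 J.
Since 28759 < 51937 J, not all the ice melts; equilibrium is at 0 °C.
Mass melted = 28759/334 ≈ 86.11 g.

m_melted ≈ 86.1 g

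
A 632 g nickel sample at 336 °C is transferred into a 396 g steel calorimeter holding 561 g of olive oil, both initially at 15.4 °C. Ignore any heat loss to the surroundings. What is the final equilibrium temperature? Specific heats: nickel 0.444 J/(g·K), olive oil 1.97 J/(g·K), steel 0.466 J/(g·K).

Conservation of energy gives ΣQ = 0:
632·0.444·(T − 336) + 561·1.97·(T − 15.4) + 396·0.466·(T − 15.4) = 0
1570.3 T = 114146
T ≈ 72.69 °C

T_f ≈ 72.7 °C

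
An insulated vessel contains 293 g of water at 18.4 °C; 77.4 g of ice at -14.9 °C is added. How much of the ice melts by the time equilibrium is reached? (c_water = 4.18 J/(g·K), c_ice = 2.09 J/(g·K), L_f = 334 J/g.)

Heat available from the water dropping to 0 °C: 293×4.18×18.4 = 22535 J.
Of that, 77.4×2.09×14.9 = 2410.3 J goes to bring the ice to 0 °C, leaving 20125 J.
To melt every bit of ice: 77.4×334 = 25852 J.
Since 20125 < 25852 J, not all the ice melts; equilibrium is at 0 °C.
m_melted×334 = 20125  ⇒  m_melted ≈ 60.25 g.

m_melted ≈ 60.3 g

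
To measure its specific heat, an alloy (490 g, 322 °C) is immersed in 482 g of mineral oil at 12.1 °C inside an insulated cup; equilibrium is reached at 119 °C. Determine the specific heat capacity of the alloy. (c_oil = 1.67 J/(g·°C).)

Let T be the final temperature. ΣQ_i = 0:
490·c·(119 − 322) + 482·1.67·(119 − 12.1) = 0
-99470 c = -86048
c = -86048/-99470 ≈ 0.8651 J/(g·°C)

c ≈ 0.865 J/(g·°C)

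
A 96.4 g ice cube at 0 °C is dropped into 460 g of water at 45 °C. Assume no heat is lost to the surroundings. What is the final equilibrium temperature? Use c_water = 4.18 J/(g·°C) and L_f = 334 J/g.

T_f ≈ 23.4 °C

Conservation of energy gives ΣQ = 0:
latent heat to melt: 96.4×334 = 32198; meltwater 0→T: 96.4×4.18×T = 402.95 T; water: 1922.8(T − 45)
2325.8 T = 86526 − 32198 = 54328
T ≈ 23.36 °C. Since T > 0 °C, the all-ice-melts assumption holds.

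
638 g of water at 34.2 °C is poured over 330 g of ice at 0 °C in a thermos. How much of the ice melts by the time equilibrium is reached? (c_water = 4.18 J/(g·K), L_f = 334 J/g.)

Water can give up m c ΔT = 638×4.18×34.2 = 91206 J before reaching 0 °C.
Melting all 330 g of ice would need 330×334 = 110220 J.
91206 J < 110220 J, so only part of the ice melts and the system sits at 0 °C.
m_melted×334 = 91206  ⇒  m_melted ≈ 273.1 g.

m_melted ≈ 273 g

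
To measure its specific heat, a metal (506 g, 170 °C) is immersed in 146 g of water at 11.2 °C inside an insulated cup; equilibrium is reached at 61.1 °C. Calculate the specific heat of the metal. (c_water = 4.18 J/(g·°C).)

c ≈ 0.553 J/(g·°C)

Heat lost by the metal = heat gained by the water:
506×c×(170 − 61.1) = 146×4.18×(61.1 − 11.2)
55103 c = 30453  ⇒  c ≈ 0.5527 J/(g·°C)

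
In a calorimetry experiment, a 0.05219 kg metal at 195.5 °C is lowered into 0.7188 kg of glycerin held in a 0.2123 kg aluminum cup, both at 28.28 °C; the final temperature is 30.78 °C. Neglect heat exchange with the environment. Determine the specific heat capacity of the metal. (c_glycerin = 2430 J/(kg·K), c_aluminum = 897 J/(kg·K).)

c ≈ 563 J/(kg·K)

Net heat exchanged in the isolated system is zero:
0.05219·c·(30.78 − 195.5) + 0.7188·2430·(30.78 − 28.28) + 0.2123·897·(30.78 − 28.28) = 0
-8.597 c = -4842.8
c = -4842.8/-8.597 ≈ 563.3 J/(kg·K)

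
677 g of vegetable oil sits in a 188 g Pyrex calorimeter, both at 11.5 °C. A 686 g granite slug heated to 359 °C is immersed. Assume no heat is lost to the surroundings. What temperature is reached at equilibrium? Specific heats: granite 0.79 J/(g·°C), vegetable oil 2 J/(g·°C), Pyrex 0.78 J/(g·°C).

Energy conservation, ΣQ = 0:
686×0.79×(T − 359) + 677×2×(T − 11.5) + 188×0.78×(T − 11.5) = 0
541.94(T − 359) + 1354(T − 11.5) + 146.64(T − 11.5) = 0
(541.94 + 1354 + 146.64) T = 541.94×359 + 1354×11.5 + 146.64×11.5
T = 211814 / 2042.6 = 104 °C

T_f ≈ 103.7 °C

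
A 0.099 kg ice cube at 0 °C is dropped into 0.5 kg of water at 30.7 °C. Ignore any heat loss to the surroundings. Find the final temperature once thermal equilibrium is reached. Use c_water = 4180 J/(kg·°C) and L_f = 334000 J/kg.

T_f ≈ 12.4 °C

Energy balance with sensible and latent terms:
melt ice: 0.099·334000 = 33066; meltwater 0→T: 0.099·4180·T = 413.82 T; water: 2090(T − 30.7)
2503.8 T = 64163 − 33066 = 31097
T ≈ 12.42 °C. Since T > 0 °C, the all-ice-melts assumption holds.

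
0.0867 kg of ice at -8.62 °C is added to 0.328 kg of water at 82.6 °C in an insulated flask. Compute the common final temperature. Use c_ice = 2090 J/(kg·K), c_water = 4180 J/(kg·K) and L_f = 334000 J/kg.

Taking heat into each body as positive, Σ m c ΔT = 0:
ice -8.62→0 °C: 0.0867×2090×8.62 = 1562
  latent heat to melt: 0.0867×334000 = 28958
  meltwater 0→T: 0.0867×4180×T = 362.41 T
  water: 1371(T − 82.6)
1733.4 T = 113248 − 30520 = 82728
T ≈ 47.72 °C. Since T > 0 °C, the all-ice-melts assumption holds.

T_f ≈ 47.7 °C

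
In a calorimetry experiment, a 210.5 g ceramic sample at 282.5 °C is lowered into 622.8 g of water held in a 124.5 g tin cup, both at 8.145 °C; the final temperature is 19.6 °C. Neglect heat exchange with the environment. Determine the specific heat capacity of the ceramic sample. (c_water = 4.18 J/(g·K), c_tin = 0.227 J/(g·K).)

Let T be the final temperature. ΣQ_i = 0:
210.5·c·(19.6 − 282.5) + 622.8·4.18·(19.6 − 8.145) + 124.5·0.227·(19.6 − 8.145) = 0
-55340 c = -30145
c = -30145/-55340 ≈ 0.5447 J/(g·K)

c ≈ 0.545 J/(g·K)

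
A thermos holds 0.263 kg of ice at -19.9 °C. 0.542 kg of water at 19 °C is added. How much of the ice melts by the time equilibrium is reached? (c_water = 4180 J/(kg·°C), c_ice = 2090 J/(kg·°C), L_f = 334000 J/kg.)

Water can give up m c ΔT = 0.542·4180·19 = 43046 J before reaching 0 °C.
Warming the ice to 0 °C takes 0.263·2090·19.9 = 10938 J, leaving 32107 J for melting.
Fully melting the ice requires m_ice L_f = 0.263·334000 = 87842 J.
32107 J < 87842 J, so only part of the ice melts and the system sits at 0 °C.
m_melt = 32107 / L_f = 0.09613 kg.

m_melted ≈ 0.0961 kg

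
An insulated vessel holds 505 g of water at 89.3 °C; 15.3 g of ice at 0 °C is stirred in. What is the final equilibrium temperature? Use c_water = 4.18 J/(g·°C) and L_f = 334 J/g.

Taking heat into each body as positive, Σ m c ΔT = 0:
fusion: m_ice L_f = 15.3·334 = 5110.2
  warm the meltwater: 63.95 T
  water cools: 505·4.18·(T − 89.3) = 2110.9(T − 89.3)
2174.9 T = 188503 − 5110.2 = 183393
T ≈ 84.32 °C. Since T > 0 °C, the all-ice-melts assumption holds.

T_f ≈ 84.3 °C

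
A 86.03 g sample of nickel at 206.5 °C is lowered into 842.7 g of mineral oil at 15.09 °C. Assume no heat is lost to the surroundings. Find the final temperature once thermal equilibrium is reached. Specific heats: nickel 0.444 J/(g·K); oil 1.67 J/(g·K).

T_f ≈ 20.1 °C

Conservation of energy gives ΣQ = 0:
86.03·0.444·(T − 206.5) + 842.7·1.67·(T − 15.09) = 0
38.2(T − 206.5) + 1407.3(T − 15.09) = 0
1445.5 T = 29124
T = 29124 / 1445.5 = 20.1 °C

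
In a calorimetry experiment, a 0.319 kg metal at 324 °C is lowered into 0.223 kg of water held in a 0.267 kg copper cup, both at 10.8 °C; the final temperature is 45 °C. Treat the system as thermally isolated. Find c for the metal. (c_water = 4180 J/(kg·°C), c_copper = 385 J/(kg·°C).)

Net heat exchanged in the isolated system is zero:
0.319·c·(45 − 324) + 0.223·4180·(45 − 10.8) + 0.267·385·(45 − 10.8) = 0
-89 c = -35395
c = -35395/-89 ≈ 397.7 J/(kg·°C)

c ≈ 398 J/(kg·°C)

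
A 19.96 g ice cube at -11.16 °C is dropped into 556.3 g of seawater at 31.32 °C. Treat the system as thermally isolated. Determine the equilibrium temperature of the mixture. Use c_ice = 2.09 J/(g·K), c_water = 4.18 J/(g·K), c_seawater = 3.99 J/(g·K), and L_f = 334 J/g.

T_f ≈ 27.1 °C

Energy balance with sensible and latent terms:
ice -11.16→0 °C: 19.96·2.09·11.16 = 465.56
  fusion: m_ice L_f = 19.96·334 = 6666.6
  meltwater 0→T: 19.96·4.18·T = 83.43 T
  seawater: 2219.6(T − 31.32)
2303.1 T = 69519 − 7132.2 = 62387
T ≈ 27.09 °C (positive, so assuming full melt was valid).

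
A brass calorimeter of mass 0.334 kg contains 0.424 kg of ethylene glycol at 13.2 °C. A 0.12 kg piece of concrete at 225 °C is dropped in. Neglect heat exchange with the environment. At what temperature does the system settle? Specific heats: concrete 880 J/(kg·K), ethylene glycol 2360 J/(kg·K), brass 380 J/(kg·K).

Let T be the final temperature. ΣQ_i = 0:
0.12×880×(T − 225) + 0.424×2360×(T − 13.2) + 0.334×380×(T − 13.2) = 0
(105.6 + 1000.6 + 126.92) T = 105.6×225 + 1000.6×13.2 + 126.92×13.2
T = 38644 / 1233.2 = 31.3 °C

T_f ≈ 31.3 °C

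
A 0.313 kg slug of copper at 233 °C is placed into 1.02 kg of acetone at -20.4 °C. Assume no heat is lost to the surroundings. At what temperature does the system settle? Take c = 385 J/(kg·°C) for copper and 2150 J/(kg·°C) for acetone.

T_f ≈ -7.2 °C

With ΣQ=0 the equilibrium temperature is the m·c-weighted mean:
T_f = (120.5·233 + 2193·(-20.4)) / (120.5 + 2193)
    = -16660 / 2313.5 ≈ -7.20 °C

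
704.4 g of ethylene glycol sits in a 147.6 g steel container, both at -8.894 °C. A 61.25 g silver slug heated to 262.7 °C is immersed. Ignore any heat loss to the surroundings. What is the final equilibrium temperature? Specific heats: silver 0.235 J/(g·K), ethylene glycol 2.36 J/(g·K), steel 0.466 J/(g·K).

T_f ≈ -6.7 °C

Net heat exchanged in the isolated system is zero:
61.25×0.235×(T − 262.7) + 704.4×2.36×(T − (-8.894)) + 147.6×0.466×(T − (-8.894)) = 0
14.39(T − 262.7) + 1662.4(T − (-8.894)) + 68.78(T − (-8.894)) = 0
(14.39 + 1662.4 + 68.78) T = 14.39×262.7 + 1662.4×(-8.894) + 68.78×(-8.894)
T = -11616 / 1745.6 = -6.65 °C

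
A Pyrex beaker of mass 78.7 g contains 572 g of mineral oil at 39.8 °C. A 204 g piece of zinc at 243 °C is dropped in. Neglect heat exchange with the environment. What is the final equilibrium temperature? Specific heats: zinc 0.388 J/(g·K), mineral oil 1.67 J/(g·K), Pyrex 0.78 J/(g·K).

T_f ≈ 54.5 °C

Let T be the final temperature. ΣQ_i = 0:
204×0.388×(T − 243) + 572×1.67×(T − 39.8) + 78.7×0.78×(T − 39.8) = 0
(79.15 + 955.24 + 61.39) T = 79.15×243 + 955.24×39.8 + 61.39×39.8
T = 59696/1095.8 ≈ 54.48 °C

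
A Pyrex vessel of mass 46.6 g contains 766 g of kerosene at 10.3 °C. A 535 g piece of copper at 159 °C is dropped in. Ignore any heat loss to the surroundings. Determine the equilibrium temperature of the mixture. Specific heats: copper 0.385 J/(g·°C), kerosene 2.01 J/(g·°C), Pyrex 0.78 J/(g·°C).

T_f ≈ 27.5 °C

With ΣQ=0 the equilibrium temperature is the m·c-weighted mean:
T_f = (205.97*159 + 1539.7*10.3 + 36.35*10.3) / (205.97 + 1539.7 + 36.35)
    = 48983 / 1782 ≈ 27.49 °C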